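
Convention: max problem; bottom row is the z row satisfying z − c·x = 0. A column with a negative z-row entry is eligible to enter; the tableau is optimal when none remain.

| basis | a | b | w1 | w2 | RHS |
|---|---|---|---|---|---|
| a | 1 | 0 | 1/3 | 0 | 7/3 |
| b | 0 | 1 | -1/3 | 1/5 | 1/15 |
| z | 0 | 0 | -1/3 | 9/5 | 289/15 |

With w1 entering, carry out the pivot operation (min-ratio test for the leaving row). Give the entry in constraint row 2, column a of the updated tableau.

Ratio test on column w1 — row 1: (7/3)/(1/3) = 7; row 2: entry -1/3 ≤ 0. Minimum is 7 at row 1 (a leaves); pivot element 1/3.
Divide row 1 by 1/3; eliminate column w1 from the other rows.
Row 2 update in column a: 0 − (-1/3)·3 = 1.

1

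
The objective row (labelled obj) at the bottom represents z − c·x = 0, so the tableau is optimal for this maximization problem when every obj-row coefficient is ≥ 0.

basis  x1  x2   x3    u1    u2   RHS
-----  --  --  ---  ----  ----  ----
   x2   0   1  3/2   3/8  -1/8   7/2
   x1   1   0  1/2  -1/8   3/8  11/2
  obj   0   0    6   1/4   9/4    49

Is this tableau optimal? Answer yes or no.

Every obj-row coefficient is ≥ 0, so the tableau is optimal.

yes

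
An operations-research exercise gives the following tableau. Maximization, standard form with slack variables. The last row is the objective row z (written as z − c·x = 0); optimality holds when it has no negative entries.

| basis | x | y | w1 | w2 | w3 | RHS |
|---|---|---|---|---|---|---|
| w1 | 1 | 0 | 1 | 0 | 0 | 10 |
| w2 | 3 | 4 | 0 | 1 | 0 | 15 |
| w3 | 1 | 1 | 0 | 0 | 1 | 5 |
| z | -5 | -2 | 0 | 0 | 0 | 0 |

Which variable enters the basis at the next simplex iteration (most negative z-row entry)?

Negative z-row entries: x: -5, y: -2.
The most negative is -5 in column x, so x enters.

x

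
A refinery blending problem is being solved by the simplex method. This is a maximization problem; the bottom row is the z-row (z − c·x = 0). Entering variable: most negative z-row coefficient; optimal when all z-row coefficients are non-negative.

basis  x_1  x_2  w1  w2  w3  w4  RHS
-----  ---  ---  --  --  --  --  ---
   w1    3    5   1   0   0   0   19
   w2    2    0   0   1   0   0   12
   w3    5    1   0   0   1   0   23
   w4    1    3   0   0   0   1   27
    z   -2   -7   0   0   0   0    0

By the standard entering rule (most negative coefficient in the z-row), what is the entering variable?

Negative z-row entries: x_1: -2, x_2: -7.
The most negative is -7 in column x_2, so x_2 enters.

x_2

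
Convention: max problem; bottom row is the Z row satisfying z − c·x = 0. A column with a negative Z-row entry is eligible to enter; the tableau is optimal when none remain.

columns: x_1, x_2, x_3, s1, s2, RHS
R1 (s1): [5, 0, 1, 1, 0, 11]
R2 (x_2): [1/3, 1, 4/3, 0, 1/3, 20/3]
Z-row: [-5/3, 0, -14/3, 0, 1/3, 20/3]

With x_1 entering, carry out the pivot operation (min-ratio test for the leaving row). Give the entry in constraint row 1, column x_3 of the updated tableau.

Ratio test on column x_1 — row 1: 11/5 = 11/5; row 2: (20/3)/(1/3) = 20. Minimum is 11/5 at row 1 (s1 leaves); pivot element 5.
Divide row 1 by 5; eliminate column x_1 from the other rows.
In the new row 1, the x_3 entry is the old entry divided by the pivot: 1/5 = 1/5.

1/5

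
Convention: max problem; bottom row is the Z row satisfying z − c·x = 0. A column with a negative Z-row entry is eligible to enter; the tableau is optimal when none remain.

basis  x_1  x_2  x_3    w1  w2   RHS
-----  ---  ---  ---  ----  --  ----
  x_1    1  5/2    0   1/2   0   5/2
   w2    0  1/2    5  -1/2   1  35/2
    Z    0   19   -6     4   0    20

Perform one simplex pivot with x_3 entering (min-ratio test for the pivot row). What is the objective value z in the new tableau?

41

Ratio test on column x_3 — row 1: entry 0 ≤ 0; row 2: (35/2)/5 = 7/2. Minimum is 7/2 at row 2 (w2 leaves); pivot element 5.
Pivot on row 2; the Z-row RHS becomes 20 − (-6)·(7/2) = 41.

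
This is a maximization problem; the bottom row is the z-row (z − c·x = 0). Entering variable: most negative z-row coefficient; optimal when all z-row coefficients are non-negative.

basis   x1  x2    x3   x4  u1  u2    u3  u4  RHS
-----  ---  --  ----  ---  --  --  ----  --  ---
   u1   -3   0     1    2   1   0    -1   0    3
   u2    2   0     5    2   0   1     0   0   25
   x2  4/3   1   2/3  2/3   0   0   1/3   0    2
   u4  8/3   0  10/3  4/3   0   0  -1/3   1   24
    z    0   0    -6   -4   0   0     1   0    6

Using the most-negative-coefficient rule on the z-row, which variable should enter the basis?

x3

Negative z-row entries: x3: -6, x4: -4.
The most negative is -6 in column x3, so x3 enters.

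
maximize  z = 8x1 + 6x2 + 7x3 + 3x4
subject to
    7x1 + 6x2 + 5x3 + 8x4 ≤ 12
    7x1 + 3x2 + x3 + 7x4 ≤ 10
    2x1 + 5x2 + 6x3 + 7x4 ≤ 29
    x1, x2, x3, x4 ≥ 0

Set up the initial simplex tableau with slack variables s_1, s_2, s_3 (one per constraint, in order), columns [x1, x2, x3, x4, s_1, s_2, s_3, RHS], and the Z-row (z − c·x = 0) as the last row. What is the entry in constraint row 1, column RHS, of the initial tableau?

The RHS of constraint 1 is b_1 = 12.

12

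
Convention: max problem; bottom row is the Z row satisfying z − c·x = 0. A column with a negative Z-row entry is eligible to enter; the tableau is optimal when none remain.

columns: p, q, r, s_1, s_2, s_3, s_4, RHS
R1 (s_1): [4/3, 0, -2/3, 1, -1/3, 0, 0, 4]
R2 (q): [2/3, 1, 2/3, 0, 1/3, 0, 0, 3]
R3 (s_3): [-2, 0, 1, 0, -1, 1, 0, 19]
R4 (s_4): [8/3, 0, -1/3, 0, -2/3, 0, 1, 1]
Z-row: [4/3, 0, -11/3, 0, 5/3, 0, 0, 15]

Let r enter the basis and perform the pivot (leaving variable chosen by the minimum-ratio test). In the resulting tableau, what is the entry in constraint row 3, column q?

Ratio test on column r — row 1: entry -2/3 ≤ 0; row 2: 3/(2/3) = 9/2; row 3: 19/1 = 19; row 4: entry -1/3 ≤ 0. Minimum is 9/2 at row 2 (q leaves); pivot element 2/3.
Divide row 2 by 2/3; eliminate column r from the other rows.
Row 3 update in column q: 0 − 1·(3/2) = -3/2.

-3/2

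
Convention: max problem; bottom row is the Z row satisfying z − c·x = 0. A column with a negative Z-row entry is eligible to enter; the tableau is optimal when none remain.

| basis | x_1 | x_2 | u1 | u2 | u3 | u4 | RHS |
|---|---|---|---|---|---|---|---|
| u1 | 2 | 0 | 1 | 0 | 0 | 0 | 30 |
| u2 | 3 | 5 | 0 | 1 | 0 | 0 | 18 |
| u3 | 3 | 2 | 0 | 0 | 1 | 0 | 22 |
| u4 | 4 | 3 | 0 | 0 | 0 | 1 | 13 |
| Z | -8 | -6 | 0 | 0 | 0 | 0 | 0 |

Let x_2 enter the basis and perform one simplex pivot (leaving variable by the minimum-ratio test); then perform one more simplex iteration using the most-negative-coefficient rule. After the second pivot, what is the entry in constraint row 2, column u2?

Ratio test on column x_2 — row 1: entry 0 ≤ 0; row 2: 18/5 = 18/5; row 3: 22/2 = 11; row 4: 13/3 = 13/3. Minimum is 18/5 at row 2 (u2 leaves); pivot element 5.
Divide row 2 by 5; eliminate column x_2 from the other rows.
Second iteration: most negative Z-row entry is -22/5 in column x_1, so x_1 enters.
Ratio test on column x_1 — row 1: 30/2 = 15; row 2: (18/5)/(3/5) = 6; row 3: (74/5)/(9/5) = 74/9; row 4: (11/5)/(11/5) = 1. Minimum is 1 at row 4 (u4 leaves); pivot element 11/5.
Divide row 4 by 11/5; eliminate column x_1 from the other rows.
After both pivots, the entry at constraint row 2, column u2 is 4/11.

4/11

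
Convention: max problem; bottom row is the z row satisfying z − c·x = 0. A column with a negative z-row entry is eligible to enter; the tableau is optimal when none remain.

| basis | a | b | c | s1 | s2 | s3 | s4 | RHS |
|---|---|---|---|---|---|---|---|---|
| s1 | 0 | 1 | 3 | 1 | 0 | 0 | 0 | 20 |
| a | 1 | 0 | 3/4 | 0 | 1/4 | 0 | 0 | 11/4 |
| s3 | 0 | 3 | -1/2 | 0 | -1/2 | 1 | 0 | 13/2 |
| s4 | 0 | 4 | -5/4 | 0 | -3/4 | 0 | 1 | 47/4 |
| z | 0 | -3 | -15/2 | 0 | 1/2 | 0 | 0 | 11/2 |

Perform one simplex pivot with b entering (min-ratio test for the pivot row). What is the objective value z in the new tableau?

Ratio test on column b — row 1: 20/1 = 20; row 2: entry 0 ≤ 0; row 3: (13/2)/3 = 13/6; row 4: (47/4)/4 = 47/16. Minimum is 13/6 at row 3 (s3 leaves); pivot element 3.
Pivot on row 3; the z-row RHS becomes 11/2 − (-3)·(13/6) = 12.

12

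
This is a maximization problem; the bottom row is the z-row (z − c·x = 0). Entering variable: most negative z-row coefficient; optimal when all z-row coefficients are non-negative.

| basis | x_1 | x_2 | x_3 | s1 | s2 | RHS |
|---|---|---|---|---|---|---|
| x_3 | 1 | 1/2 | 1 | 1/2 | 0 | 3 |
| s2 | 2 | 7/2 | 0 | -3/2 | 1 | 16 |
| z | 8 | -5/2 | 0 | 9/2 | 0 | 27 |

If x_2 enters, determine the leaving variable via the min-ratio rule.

s2

Column x_2 entries and ratios — x_3: 3/(1/2) = 6; s2: 16/(7/2) = 32/7.
Smallest ratio is 32/7 in the row of s2, so s2 leaves.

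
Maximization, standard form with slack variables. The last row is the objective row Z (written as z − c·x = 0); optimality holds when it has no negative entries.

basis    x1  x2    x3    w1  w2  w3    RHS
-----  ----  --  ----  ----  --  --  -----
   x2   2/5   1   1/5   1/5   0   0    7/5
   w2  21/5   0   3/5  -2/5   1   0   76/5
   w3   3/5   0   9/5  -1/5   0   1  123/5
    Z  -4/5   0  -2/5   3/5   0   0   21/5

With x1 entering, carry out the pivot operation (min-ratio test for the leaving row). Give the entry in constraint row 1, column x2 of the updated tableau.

5/2

Ratio test on column x1 — row 1: (7/5)/(2/5) = 7/2; row 2: (76/5)/(21/5) = 76/21; row 3: (123/5)/(3/5) = 41. Minimum is 7/2 at row 1 (x2 leaves); pivot element 2/5.
Divide row 1 by 2/5; eliminate column x1 from the other rows.
In the new row 1, the x2 entry is the old entry divided by the pivot: 1/(2/5) = 5/2.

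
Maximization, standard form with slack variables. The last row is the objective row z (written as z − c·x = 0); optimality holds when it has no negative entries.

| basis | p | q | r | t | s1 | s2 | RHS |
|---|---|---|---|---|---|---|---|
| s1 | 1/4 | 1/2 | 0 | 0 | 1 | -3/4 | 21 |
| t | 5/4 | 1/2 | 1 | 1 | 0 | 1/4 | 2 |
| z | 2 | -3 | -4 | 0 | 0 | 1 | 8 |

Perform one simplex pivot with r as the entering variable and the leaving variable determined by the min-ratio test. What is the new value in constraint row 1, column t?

0

Ratio test on column r — row 1: entry 0 ≤ 0; row 2: 2/1 = 2. Minimum is 2 at row 2 (t leaves); pivot element 1.
Divide row 2 by 1; eliminate column r from the other rows.
Row 1 update in column t: 0 − 0·1 = 0.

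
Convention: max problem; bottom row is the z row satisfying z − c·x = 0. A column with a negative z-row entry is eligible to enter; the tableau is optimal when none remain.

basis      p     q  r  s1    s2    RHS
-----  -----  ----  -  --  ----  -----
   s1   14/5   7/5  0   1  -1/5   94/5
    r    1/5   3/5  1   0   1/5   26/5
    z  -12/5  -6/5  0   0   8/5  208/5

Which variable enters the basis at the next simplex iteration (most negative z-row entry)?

Negative z-row entries: p: -12/5, q: -6/5.
The most negative is -12/5 in column p, so p enters.

p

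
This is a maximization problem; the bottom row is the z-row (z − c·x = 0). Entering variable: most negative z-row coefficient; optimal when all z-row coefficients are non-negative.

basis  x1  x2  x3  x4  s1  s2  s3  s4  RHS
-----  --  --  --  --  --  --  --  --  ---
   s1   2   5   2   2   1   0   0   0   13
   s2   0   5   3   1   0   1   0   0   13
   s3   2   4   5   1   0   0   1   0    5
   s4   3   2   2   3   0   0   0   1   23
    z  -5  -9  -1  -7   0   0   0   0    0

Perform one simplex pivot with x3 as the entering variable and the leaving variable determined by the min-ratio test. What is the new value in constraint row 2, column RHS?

10

Ratio test on column x3 — row 1: 13/2 = 13/2; row 2: 13/3 = 13/3; row 3: 5/5 = 1; row 4: 23/2 = 23/2. Minimum is 1 at row 3 (s3 leaves); pivot element 5.
Divide row 3 by 5; eliminate column x3 from the other rows.
Row 2 update in column RHS: 13 − 3·1 = 10.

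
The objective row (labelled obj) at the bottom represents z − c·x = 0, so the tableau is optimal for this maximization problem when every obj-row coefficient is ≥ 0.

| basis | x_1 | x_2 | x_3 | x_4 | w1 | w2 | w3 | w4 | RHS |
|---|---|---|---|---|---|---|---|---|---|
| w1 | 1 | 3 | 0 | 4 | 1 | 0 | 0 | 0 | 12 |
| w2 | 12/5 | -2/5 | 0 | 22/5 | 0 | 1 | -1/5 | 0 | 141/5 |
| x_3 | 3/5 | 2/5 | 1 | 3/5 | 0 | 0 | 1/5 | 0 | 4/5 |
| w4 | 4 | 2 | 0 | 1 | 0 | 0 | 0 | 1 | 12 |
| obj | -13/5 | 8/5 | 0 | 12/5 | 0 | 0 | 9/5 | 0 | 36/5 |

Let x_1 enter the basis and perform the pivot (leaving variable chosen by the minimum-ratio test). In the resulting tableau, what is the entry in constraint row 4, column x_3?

-20/3

Ratio test on column x_1 — row 1: 12/1 = 12; row 2: (141/5)/(12/5) = 47/4; row 3: (4/5)/(3/5) = 4/3; row 4: 12/4 = 3. Minimum is 4/3 at row 3 (x_3 leaves); pivot element 3/5.
Divide row 3 by 3/5; eliminate column x_1 from the other rows.
Row 4 update in column x_3: 0 − 4·(5/3) = -20/3.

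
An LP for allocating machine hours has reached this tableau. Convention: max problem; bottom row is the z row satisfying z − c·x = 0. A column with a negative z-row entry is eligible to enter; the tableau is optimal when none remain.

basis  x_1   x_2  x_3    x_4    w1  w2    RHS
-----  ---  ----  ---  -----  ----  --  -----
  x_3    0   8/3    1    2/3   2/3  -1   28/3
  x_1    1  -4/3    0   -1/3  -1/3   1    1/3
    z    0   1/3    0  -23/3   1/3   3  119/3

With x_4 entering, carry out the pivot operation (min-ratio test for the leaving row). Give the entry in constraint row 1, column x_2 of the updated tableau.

Ratio test on column x_4 — row 1: (28/3)/(2/3) = 14; row 2: entry -1/3 ≤ 0. Minimum is 14 at row 1 (x_3 leaves); pivot element 2/3.
Divide row 1 by 2/3; eliminate column x_4 from the other rows.
In the new row 1, the x_2 entry is the old entry divided by the pivot: (8/3)/(2/3) = 4.

4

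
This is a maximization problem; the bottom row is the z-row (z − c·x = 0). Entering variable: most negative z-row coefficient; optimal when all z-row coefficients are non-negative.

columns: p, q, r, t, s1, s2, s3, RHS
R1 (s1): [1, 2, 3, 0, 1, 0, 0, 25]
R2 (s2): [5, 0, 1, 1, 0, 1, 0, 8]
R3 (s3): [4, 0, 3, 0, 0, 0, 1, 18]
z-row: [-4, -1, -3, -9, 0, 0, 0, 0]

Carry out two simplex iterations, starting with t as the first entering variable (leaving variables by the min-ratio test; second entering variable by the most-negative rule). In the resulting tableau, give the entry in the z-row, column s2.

Ratio test on column t — row 1: entry 0 ≤ 0; row 2: 8/1 = 8; row 3: entry 0 ≤ 0. Minimum is 8 at row 2 (s2 leaves); pivot element 1.
Divide row 2 by 1; eliminate column t from the other rows.
Second iteration: most negative z-row entry is -1 in column q, so q enters.
Ratio test on column q — row 1: 25/2 = 25/2; row 2: entry 0 ≤ 0; row 3: entry 0 ≤ 0. Minimum is 25/2 at row 1 (s1 leaves); pivot element 2.
Divide row 1 by 2; eliminate column q from the other rows.
After both pivots, the entry at the z-row, column s2 is 9.

9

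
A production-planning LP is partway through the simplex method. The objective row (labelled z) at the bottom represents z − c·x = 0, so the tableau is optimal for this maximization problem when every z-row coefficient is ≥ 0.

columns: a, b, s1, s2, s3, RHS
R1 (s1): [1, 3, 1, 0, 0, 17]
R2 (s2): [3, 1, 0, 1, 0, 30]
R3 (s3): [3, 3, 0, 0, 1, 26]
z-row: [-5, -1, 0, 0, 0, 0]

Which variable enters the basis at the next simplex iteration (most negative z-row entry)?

Negative z-row entries: a: -5, b: -1.
The most negative is -5 in column a, so a enters.

a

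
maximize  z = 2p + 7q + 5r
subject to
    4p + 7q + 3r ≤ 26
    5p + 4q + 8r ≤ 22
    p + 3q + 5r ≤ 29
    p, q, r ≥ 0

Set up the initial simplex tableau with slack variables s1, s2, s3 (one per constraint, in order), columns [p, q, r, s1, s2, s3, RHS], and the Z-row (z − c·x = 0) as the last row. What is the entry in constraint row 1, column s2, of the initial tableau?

Slack s2 belongs to constraint 2; its column is the unit vector e_2, so the entry in row 1 is 0.

0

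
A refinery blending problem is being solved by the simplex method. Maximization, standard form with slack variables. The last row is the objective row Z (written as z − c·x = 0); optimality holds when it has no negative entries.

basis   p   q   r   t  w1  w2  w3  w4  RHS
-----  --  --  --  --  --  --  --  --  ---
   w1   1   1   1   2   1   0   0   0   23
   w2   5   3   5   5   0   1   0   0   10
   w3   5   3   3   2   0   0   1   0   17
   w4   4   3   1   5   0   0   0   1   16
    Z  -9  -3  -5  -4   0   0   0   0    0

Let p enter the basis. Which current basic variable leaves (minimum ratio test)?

Column p entries and ratios — w1: 23/1 = 23; w2: 10/5 = 2; w3: 17/5 = 17/5; w4: 16/4 = 4.
Smallest ratio is 2 in the row of w2, so w2 leaves.

w2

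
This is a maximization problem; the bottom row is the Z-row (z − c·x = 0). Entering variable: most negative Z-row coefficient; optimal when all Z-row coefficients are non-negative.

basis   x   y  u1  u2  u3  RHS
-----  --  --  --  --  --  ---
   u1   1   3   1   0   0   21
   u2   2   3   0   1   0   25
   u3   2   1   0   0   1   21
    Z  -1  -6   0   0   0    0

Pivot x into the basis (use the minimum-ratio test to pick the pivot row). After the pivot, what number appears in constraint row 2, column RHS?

4

Ratio test on column x — row 1: 21/1 = 21; row 2: 25/2 = 25/2; row 3: 21/2 = 21/2. Minimum is 21/2 at row 3 (u3 leaves); pivot element 2.
Divide row 3 by 2; eliminate column x from the other rows.
Row 2 update in column RHS: 25 − 2·(21/2) = 4.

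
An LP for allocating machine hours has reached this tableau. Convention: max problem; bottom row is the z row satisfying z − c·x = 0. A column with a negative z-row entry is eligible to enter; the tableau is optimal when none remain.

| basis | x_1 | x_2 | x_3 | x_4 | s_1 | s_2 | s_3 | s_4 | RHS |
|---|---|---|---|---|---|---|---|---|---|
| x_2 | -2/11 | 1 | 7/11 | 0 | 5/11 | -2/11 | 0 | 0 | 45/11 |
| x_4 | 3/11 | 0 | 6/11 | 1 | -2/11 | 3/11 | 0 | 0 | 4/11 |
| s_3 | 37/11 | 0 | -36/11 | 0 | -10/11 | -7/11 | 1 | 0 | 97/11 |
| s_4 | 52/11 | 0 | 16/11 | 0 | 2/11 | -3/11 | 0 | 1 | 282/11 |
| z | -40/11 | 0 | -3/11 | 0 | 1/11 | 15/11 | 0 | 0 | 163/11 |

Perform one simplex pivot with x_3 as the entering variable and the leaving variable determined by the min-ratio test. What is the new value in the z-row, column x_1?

-7/2

Ratio test on column x_3 — row 1: (45/11)/(7/11) = 45/7; row 2: (4/11)/(6/11) = 2/3; row 3: entry -36/11 ≤ 0; row 4: (282/11)/(16/11) = 141/8. Minimum is 2/3 at row 2 (x_4 leaves); pivot element 6/11.
Divide row 2 by 6/11; eliminate column x_3 from the other rows.
z-row update in column x_1: -40/11 − (-3/11)·(1/2) = -7/2.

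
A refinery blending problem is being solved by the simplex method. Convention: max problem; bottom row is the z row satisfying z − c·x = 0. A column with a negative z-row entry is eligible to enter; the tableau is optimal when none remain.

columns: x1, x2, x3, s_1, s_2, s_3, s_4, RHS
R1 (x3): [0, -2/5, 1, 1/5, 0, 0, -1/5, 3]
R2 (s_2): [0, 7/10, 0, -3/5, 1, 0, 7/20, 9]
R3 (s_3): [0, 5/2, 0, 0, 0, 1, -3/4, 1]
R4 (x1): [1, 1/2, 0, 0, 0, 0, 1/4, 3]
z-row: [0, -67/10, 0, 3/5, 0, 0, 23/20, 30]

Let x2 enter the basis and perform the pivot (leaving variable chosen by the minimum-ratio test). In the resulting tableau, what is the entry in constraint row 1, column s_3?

4/25

Ratio test on column x2 — row 1: entry -2/5 ≤ 0; row 2: 9/(7/10) = 90/7; row 3: 1/(5/2) = 2/5; row 4: 3/(1/2) = 6. Minimum is 2/5 at row 3 (s_3 leaves); pivot element 5/2.
Divide row 3 by 5/2; eliminate column x2 from the other rows.
Row 1 update in column s_3: 0 − (-2/5)·(2/5) = 4/25.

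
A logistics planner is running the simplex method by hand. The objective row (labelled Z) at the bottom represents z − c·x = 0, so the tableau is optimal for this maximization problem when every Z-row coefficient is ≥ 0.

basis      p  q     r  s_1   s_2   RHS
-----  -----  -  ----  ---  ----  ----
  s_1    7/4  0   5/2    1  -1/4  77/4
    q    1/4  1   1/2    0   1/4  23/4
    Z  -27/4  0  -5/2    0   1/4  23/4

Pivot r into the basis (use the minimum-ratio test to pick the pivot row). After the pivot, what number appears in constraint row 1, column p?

7/10

Ratio test on column r — row 1: (77/4)/(5/2) = 77/10; row 2: (23/4)/(1/2) = 23/2. Minimum is 77/10 at row 1 (s_1 leaves); pivot element 5/2.
Divide row 1 by 5/2; eliminate column r from the other rows.
In the new row 1, the p entry is the old entry divided by the pivot: (7/4)/(5/2) = 7/10.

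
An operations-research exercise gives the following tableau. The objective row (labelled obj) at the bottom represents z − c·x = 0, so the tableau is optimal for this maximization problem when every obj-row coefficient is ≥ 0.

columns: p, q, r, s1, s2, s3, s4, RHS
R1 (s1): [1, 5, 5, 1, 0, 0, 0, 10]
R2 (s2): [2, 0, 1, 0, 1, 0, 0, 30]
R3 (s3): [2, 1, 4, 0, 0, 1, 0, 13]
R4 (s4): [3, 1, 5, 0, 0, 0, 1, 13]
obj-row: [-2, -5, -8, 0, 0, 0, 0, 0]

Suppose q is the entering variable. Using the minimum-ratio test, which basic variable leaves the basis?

s1

Column q entries and ratios — s1: 10/5 = 2; s2: 0 ≤ 0, skip; s3: 13/1 = 13; s4: 13/1 = 13.
Smallest ratio is 2 in the row of s1, so s1 leaves.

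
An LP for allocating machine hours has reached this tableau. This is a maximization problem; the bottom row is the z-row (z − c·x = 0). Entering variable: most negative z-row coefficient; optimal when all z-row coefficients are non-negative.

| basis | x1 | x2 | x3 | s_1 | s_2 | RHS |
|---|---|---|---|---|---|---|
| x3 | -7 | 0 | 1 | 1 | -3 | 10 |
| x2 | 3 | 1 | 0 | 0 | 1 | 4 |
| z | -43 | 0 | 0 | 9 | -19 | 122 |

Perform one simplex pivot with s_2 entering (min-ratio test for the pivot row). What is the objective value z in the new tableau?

198

Ratio test on column s_2 — row 1: entry -3 ≤ 0; row 2: 4/1 = 4. Minimum is 4 at row 2 (x2 leaves); pivot element 1.
Pivot on row 2; the z-row RHS becomes 122 − (-19)·4 = 198.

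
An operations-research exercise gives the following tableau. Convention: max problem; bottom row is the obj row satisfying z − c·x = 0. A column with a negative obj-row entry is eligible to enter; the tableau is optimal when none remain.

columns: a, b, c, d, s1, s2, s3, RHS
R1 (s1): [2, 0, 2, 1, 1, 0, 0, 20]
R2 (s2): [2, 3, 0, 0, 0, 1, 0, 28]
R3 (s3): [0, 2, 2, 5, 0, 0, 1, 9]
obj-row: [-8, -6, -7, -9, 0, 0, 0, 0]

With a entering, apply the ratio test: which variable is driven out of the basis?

Column a entries and ratios — s1: 20/2 = 10; s2: 28/2 = 14; s3: 0 ≤ 0, skip.
Smallest ratio is 10 in the row of s1, so s1 leaves.

s1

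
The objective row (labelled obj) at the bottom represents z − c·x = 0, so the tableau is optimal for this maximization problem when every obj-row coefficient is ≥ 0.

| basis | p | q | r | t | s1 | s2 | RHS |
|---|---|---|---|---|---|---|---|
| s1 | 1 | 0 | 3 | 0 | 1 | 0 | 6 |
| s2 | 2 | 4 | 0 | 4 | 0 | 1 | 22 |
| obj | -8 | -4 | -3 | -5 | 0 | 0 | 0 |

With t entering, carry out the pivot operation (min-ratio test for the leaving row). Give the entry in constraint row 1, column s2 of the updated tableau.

Ratio test on column t — row 1: entry 0 ≤ 0; row 2: 22/4 = 11/2. Minimum is 11/2 at row 2 (s2 leaves); pivot element 4.
Divide row 2 by 4; eliminate column t from the other rows.
Row 1 update in column s2: 0 − 0·(1/4) = 0.

0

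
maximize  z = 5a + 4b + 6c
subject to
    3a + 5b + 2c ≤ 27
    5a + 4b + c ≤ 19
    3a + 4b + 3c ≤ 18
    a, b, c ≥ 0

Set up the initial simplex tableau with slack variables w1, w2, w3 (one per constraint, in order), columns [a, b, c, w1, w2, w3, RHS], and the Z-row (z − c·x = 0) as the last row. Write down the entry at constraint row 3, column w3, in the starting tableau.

1

Slack w3 belongs to constraint 3; its column is the unit vector e_3, so the entry in row 3 is 1.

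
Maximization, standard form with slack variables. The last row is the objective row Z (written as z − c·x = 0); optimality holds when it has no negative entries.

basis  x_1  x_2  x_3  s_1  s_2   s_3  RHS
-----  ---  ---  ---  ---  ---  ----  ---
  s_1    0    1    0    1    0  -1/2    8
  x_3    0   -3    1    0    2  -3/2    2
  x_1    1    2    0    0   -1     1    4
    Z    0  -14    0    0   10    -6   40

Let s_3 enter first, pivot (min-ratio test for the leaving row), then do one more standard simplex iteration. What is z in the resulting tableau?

Ratio test on column s_3 — row 1: entry -1/2 ≤ 0; row 2: entry -3/2 ≤ 0; row 3: 4/1 = 4. Minimum is 4 at row 3 (x_1 leaves); pivot element 1.
Pivot on row 3; the Z-row RHS becomes 40 − (-6)·4 = 64.
Next entering variable (most negative Z-row entry -2): x_2.
Ratio test on column x_2 — row 1: 10/2 = 5; row 2: entry 0 ≤ 0; row 3: 4/2 = 2. Minimum is 2 at row 3 (s_3 leaves); pivot element 2.
After the second pivot the Z-row RHS is 64 − (-2)·2 = 68.

68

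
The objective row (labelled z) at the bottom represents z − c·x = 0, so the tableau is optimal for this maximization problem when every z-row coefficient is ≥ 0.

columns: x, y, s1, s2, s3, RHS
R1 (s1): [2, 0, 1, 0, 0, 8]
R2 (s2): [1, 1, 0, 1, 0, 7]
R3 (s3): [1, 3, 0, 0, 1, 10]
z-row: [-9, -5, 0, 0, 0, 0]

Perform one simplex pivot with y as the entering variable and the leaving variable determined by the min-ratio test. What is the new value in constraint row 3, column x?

1/3

Ratio test on column y — row 1: entry 0 ≤ 0; row 2: 7/1 = 7; row 3: 10/3 = 10/3. Minimum is 10/3 at row 3 (s3 leaves); pivot element 3.
Divide row 3 by 3; eliminate column y from the other rows.
In the new row 3, the x entry is the old entry divided by the pivot: 1/3 = 1/3.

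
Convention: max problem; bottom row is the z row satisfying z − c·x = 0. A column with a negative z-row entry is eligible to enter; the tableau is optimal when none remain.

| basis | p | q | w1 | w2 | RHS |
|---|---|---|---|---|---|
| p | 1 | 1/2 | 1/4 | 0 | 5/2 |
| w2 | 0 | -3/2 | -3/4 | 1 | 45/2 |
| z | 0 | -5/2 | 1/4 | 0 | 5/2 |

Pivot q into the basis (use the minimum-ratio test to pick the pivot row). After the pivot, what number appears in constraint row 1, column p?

2

Ratio test on column q — row 1: (5/2)/(1/2) = 5; row 2: entry -3/2 ≤ 0. Minimum is 5 at row 1 (p leaves); pivot element 1/2.
Divide row 1 by 1/2; eliminate column q from the other rows.
In the new row 1, the p entry is the old entry divided by the pivot: 1/(1/2) = 2.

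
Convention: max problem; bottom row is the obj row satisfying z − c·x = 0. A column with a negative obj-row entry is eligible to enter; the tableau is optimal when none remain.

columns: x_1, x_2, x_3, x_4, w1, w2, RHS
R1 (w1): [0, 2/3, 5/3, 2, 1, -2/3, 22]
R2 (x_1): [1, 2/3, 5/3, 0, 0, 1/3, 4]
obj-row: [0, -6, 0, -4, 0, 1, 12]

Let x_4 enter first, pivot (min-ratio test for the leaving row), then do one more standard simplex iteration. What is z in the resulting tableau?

Ratio test on column x_4 — row 1: 22/2 = 11; row 2: entry 0 ≤ 0. Minimum is 11 at row 1 (w1 leaves); pivot element 2.
Pivot on row 1; the obj-row RHS becomes 12 − (-4)·11 = 56.
Next entering variable (most negative obj-row entry -14/3): x_2.
Ratio test on column x_2 — row 1: 11/(1/3) = 33; row 2: 4/(2/3) = 6. Minimum is 6 at row 2 (x_1 leaves); pivot element 2/3.
After the second pivot the obj-row RHS is 56 − (-14/3)·6 = 84.

84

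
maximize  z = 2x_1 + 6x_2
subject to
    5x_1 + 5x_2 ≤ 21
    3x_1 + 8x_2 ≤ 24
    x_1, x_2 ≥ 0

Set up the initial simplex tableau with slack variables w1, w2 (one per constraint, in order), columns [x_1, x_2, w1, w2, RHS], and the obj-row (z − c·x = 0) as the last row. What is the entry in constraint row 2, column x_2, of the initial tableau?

Constraint 2 has coefficient 8 on x_2.

8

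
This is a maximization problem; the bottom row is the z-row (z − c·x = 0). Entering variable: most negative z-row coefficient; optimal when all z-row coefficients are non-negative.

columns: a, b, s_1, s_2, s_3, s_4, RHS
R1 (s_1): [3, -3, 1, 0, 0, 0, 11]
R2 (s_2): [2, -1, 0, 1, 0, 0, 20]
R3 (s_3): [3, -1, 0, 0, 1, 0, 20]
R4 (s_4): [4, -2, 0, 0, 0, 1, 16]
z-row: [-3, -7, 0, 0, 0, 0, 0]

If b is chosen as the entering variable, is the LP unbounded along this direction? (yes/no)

Every constraint-row entry in column b is ≤ 0, so increasing b is unbounded.

yes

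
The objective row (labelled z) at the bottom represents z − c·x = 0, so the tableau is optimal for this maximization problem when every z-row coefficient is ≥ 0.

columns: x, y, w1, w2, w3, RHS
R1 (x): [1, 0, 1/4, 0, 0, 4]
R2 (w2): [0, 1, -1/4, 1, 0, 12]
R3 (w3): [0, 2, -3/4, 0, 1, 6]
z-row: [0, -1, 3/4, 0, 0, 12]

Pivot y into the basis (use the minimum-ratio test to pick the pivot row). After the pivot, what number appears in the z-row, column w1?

Ratio test on column y — row 1: entry 0 ≤ 0; row 2: 12/1 = 12; row 3: 6/2 = 3. Minimum is 3 at row 3 (w3 leaves); pivot element 2.
Divide row 3 by 2; eliminate column y from the other rows.
z-row update in column w1: 3/4 − (-1)·(-3/8) = 3/8.

3/8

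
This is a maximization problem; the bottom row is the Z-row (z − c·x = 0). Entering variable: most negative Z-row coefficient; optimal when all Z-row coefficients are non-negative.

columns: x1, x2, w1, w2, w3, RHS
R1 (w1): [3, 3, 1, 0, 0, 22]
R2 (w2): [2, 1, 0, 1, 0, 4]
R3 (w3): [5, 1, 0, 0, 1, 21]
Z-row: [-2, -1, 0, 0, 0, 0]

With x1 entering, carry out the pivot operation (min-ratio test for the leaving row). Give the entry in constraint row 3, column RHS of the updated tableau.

Ratio test on column x1 — row 1: 22/3 = 22/3; row 2: 4/2 = 2; row 3: 21/5 = 21/5. Minimum is 2 at row 2 (w2 leaves); pivot element 2.
Divide row 2 by 2; eliminate column x1 from the other rows.
Row 3 update in column RHS: 21 − 5·2 = 11.

11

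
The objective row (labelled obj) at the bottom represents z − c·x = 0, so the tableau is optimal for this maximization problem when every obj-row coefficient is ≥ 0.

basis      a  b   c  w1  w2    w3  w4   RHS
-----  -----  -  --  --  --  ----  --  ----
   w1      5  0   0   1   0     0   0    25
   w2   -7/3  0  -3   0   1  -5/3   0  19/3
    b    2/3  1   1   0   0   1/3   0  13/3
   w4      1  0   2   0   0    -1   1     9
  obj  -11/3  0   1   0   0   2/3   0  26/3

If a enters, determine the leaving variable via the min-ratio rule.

Column a entries and ratios — w1: 25/5 = 5; w2: -7/3 ≤ 0, skip; b: (13/3)/(2/3) = 13/2; w4: 9/1 = 9.
Smallest ratio is 5 in the row of w1, so w1 leaves.

w1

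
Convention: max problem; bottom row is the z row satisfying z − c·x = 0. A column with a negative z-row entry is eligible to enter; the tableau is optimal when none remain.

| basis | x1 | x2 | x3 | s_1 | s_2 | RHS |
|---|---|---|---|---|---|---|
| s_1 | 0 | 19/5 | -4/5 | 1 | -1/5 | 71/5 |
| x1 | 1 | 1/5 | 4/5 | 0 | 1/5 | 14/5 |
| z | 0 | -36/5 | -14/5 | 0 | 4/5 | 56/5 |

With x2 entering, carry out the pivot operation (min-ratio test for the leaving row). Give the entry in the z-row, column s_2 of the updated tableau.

Ratio test on column x2 — row 1: (71/5)/(19/5) = 71/19; row 2: (14/5)/(1/5) = 14. Minimum is 71/19 at row 1 (s_1 leaves); pivot element 19/5.
Divide row 1 by 19/5; eliminate column x2 from the other rows.
z-row update in column s_2: 4/5 − (-36/5)·(-1/19) = 8/19.

8/19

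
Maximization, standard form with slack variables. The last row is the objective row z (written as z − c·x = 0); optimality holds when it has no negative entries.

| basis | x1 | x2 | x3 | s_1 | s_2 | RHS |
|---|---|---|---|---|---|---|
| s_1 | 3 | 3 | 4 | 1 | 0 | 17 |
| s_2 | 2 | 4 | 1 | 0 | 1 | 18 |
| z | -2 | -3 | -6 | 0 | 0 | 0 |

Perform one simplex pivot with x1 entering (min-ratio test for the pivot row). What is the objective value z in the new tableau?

Ratio test on column x1 — row 1: 17/3 = 17/3; row 2: 18/2 = 9. Minimum is 17/3 at row 1 (s_1 leaves); pivot element 3.
Pivot on row 1; the z-row RHS becomes 0 − (-2)·(17/3) = 34/3.

34/3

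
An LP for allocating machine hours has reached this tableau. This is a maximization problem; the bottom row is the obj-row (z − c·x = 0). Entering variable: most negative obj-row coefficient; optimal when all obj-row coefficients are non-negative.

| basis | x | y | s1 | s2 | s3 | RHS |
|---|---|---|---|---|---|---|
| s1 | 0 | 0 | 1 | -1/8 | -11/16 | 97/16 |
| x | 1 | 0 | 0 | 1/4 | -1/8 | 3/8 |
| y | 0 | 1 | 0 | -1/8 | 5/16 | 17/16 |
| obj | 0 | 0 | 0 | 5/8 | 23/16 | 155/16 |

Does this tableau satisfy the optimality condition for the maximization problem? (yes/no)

Every obj-row coefficient is ≥ 0, so the tableau is optimal.

yes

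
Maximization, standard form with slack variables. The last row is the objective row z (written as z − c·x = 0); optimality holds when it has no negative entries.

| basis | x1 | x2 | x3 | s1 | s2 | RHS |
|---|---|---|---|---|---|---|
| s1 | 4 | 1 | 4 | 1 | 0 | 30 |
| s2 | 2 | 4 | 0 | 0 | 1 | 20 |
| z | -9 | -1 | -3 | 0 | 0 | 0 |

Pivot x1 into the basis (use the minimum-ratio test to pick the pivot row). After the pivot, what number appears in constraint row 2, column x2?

7/2

Ratio test on column x1 — row 1: 30/4 = 15/2; row 2: 20/2 = 10. Minimum is 15/2 at row 1 (s1 leaves); pivot element 4.
Divide row 1 by 4; eliminate column x1 from the other rows.
Row 2 update in column x2: 4 − 2·(1/4) = 7/2.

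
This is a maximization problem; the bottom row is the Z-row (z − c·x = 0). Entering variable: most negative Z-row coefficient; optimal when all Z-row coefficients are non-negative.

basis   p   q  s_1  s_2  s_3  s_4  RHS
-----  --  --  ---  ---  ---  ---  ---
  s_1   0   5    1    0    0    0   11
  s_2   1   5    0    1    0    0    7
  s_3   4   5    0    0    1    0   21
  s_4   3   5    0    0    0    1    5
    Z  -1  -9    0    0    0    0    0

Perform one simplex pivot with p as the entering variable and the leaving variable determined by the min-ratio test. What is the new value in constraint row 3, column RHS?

43/3

Ratio test on column p — row 1: entry 0 ≤ 0; row 2: 7/1 = 7; row 3: 21/4 = 21/4; row 4: 5/3 = 5/3. Minimum is 5/3 at row 4 (s_4 leaves); pivot element 3.
Divide row 4 by 3; eliminate column p from the other rows.
Row 3 update in column RHS: 21 − 4·(5/3) = 43/3.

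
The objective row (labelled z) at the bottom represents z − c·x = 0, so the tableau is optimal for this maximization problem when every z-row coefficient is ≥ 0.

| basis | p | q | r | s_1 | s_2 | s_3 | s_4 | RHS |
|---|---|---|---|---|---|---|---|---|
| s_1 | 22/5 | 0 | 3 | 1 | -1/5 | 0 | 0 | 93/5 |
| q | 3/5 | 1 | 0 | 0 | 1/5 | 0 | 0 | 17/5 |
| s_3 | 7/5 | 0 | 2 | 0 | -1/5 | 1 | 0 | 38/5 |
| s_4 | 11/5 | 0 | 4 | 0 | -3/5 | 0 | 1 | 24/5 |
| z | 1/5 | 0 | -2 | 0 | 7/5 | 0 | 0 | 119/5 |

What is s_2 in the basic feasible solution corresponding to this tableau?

s_2 is not in the basis, so in the current basic feasible solution s_2 = 0.

0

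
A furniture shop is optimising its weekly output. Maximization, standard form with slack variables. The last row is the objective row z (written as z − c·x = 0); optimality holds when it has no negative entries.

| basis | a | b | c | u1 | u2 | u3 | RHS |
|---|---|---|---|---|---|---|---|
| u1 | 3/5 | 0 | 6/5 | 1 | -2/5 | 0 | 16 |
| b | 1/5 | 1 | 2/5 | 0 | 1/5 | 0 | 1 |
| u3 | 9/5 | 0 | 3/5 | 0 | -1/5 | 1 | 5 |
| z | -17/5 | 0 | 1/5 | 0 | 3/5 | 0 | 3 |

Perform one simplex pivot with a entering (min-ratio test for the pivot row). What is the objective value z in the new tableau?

Ratio test on column a — row 1: 16/(3/5) = 80/3; row 2: 1/(1/5) = 5; row 3: 5/(9/5) = 25/9. Minimum is 25/9 at row 3 (u3 leaves); pivot element 9/5.
Pivot on row 3; the z-row RHS becomes 3 − (-17/5)·(25/9) = 112/9.

112/9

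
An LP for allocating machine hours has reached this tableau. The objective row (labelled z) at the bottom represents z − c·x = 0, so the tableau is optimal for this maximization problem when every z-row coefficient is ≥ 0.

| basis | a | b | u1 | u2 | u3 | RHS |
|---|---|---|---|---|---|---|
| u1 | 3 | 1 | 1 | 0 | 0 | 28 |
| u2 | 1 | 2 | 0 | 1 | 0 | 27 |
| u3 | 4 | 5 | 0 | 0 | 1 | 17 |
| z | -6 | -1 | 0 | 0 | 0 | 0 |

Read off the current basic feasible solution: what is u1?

u1 is basic (row 1); its value is the RHS of that row, 28.

28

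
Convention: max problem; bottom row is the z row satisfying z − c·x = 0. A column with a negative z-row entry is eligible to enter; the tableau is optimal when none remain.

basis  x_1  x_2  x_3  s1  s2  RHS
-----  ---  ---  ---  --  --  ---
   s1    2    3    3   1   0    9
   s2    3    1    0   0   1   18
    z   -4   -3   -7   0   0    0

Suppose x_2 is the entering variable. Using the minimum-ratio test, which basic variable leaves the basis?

Column x_2 entries and ratios — s1: 9/3 = 3; s2: 18/1 = 18.
Smallest ratio is 3 in the row of s1, so s1 leaves.

s1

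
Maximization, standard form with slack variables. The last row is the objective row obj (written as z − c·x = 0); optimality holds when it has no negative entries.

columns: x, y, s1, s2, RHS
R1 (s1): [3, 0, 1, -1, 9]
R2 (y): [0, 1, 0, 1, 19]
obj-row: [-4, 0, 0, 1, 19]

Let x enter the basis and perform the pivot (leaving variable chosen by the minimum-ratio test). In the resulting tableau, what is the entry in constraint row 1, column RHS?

3

Ratio test on column x — row 1: 9/3 = 3; row 2: entry 0 ≤ 0. Minimum is 3 at row 1 (s1 leaves); pivot element 3.
Divide row 1 by 3; eliminate column x from the other rows.
In the new row 1, the RHS entry is the old entry divided by the pivot: 9/3 = 3.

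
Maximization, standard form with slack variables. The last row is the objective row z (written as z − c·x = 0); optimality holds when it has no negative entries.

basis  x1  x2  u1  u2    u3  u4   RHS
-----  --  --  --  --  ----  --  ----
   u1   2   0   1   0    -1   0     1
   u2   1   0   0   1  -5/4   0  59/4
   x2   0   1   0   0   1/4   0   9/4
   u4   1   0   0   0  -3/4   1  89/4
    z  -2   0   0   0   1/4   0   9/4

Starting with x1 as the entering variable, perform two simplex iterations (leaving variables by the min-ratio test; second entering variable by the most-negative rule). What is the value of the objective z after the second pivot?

10

Ratio test on column x1 — row 1: 1/2 = 1/2; row 2: (59/4)/1 = 59/4; row 3: entry 0 ≤ 0; row 4: (89/4)/1 = 89/4. Minimum is 1/2 at row 1 (u1 leaves); pivot element 2.
Pivot on row 1; the z-row RHS becomes 9/4 − (-2)·(1/2) = 13/4.
Next entering variable (most negative z-row entry -3/4): u3.
Ratio test on column u3 — row 1: entry -1/2 ≤ 0; row 2: entry -3/4 ≤ 0; row 3: (9/4)/(1/4) = 9; row 4: entry -1/4 ≤ 0. Minimum is 9 at row 3 (x2 leaves); pivot element 1/4.
After the second pivot the z-row RHS is 13/4 − (-3/4)·9 = 10.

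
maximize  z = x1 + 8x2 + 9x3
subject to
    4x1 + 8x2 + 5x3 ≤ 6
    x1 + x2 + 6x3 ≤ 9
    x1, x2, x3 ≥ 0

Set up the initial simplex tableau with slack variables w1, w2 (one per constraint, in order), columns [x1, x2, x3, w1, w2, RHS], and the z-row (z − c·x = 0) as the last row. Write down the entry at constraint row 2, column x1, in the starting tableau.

1

Constraint 2 has coefficient 1 on x1.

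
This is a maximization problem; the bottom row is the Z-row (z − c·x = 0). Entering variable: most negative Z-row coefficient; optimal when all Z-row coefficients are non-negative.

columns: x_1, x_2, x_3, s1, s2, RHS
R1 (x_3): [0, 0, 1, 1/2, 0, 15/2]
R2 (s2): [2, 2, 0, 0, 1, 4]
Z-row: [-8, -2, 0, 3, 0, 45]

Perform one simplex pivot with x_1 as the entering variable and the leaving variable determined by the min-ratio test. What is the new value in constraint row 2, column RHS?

2

Ratio test on column x_1 — row 1: entry 0 ≤ 0; row 2: 4/2 = 2. Minimum is 2 at row 2 (s2 leaves); pivot element 2.
Divide row 2 by 2; eliminate column x_1 from the other rows.
In the new row 2, the RHS entry is the old entry divided by the pivot: 4/2 = 2.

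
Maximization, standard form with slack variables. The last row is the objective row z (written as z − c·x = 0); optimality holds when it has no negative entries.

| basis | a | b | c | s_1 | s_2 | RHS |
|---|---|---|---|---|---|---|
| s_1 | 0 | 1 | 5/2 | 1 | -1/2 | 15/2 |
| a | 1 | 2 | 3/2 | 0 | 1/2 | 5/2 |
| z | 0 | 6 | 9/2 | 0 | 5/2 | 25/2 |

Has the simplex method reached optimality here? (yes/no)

Every z-row coefficient is ≥ 0, so the tableau is optimal.

yes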